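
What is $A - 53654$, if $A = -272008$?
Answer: $-325662$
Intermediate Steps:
$A - 53654 = -272008 - 53654 = -325662$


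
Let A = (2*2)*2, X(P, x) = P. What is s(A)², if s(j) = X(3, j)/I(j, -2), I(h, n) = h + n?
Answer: ¼ ≈ 0.25000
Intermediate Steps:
A = 8 (A = 4*2 = 8)
s(j) = 3/(-2 + j) (s(j) = 3/(j - 2) = 3/(-2 + j))
s(A)² = (3/(-2 + 8))² = (3/6)² = (3*(⅙))² = (½)² = ¼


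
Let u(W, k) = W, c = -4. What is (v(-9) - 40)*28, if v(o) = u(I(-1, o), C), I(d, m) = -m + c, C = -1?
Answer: -980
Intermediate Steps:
I(d, m) = -4 - m (I(d, m) = -m - 4 = -4 - m)
v(o) = -4 - o
(v(-9) - 40)*28 = ((-4 - 1*(-9)) - 40)*28 = ((-4 + 9) - 40)*28 = (5 - 40)*28 = -35*28 = -980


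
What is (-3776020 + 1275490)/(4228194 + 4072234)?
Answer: -1250265/4150214 ≈ -0.30125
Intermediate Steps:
(-3776020 + 1275490)/(4228194 + 4072234) = -2500530/8300428 = -2500530*1/8300428 = -1250265/4150214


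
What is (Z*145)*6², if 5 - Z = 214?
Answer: -1090980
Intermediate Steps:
Z = -209 (Z = 5 - 1*214 = 5 - 214 = -209)
(Z*145)*6² = -209*145*6² = -30305*36 = -1090980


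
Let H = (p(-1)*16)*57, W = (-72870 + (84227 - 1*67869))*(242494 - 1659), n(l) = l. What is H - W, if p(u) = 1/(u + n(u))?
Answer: 13610067064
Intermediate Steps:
W = -13610067520 (W = (-72870 + (84227 - 67869))*240835 = (-72870 + 16358)*240835 = -56512*240835 = -13610067520)
p(u) = 1/(2*u) (p(u) = 1/(u + u) = 1/(2*u))
H = -456 (H = (((½)/(-1))*16)*57 = (((½)*(-1))*16)*57 = -½*16*57 = -8*57 = -456)
H - W = -456 - 1*(-13610067520) = -456 + 13610067520 = 13610067064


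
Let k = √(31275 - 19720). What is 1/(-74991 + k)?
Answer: -74991/5623638526 - √11555/5623638526 ≈ -1.3354e-5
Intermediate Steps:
k = √11555 ≈ 107.49
1/(-74991 + k) = 1/(-74991 + √11555)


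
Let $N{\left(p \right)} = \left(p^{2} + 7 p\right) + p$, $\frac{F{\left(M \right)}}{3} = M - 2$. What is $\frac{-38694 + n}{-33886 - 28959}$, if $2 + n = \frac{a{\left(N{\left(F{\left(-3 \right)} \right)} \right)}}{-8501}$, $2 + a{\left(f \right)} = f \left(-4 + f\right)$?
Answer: $\frac{328965299}{534245345} \approx 0.61576$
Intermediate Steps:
$F{\left(M \right)} = -6 + 3 M$ ($F{\left(M \right)} = 3 \left(M - 2\right) = 3 \left(-2 + M\right) = -6 + 3 M$)
$N{\left(p \right)} = p^{2} + 8 p$
$a{\left(f \right)} = -2 + f \left(-4 + f\right)$
$n = - \frac{27605}{8501}$ ($n = -2 + \frac{-2 + \left(\left(-6 + 3 \left(-3\right)\right) \left(8 + \left(-6 + 3 \left(-3\right)\right)\right)\right)^{2} - 4 \left(-6 + 3 \left(-3\right)\right) \left(8 + \left(-6 + 3 \left(-3\right)\right)\right)}{-8501} = -2 + \left(-2 + \left(\left(-6 - 9\right) \left(8 - 15\right)\right)^{2} - 4 \left(-6 - 9\right) \left(8 - 15\right)\right) \left(- \frac{1}{8501}\right) = -2 + \left(-2 + \left(- 15 \left(8 - 15\right)\right)^{2} - 4 \left(- 15 \left(8 - 15\right)\right)\right) \left(- \frac{1}{8501}\right) = -2 + \left(-2 + \left(\left(-15\right) \left(-7\right)\right)^{2} - 4 \left(\left(-15\right) \left(-7\right)\right)\right) \left(- \frac{1}{8501}\right) = -2 + \left(-2 + 105^{2} - 420\right) \left(- \frac{1}{8501}\right) = -2 + \left(-2 + 11025 - 420\right) \left(- \frac{1}{8501}\right) = -2 + 10603 \left(- \frac{1}{8501}\right) = -2 - \frac{10603}{8501} = - \frac{27605}{8501} \approx -3.2473$)
$\frac{-38694 + n}{-33886 - 28959} = \frac{-38694 - \frac{27605}{8501}}{-33886 - 28959} = - \frac{328965299}{8501 \left(-62845\right)} = \left(- \frac{328965299}{8501}\right) \left(- \frac{1}{62845}\right) = \frac{328965299}{534245345}$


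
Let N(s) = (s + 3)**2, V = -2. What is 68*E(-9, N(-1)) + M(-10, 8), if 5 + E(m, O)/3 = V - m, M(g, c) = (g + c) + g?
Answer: 396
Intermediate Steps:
N(s) = (3 + s)**2
M(g, c) = c + 2*g (M(g, c) = (c + g) + g = c + 2*g)
E(m, O) = -21 - 3*m (E(m, O) = -15 + 3*(-2 - m) = -15 + (-6 - 3*m) = -21 - 3*m)
68*E(-9, N(-1)) + M(-10, 8) = 68*(-21 - 3*(-9)) + (8 + 2*(-10)) = 68*(-21 + 27) + (8 - 20) = 68*6 - 12 = 408 - 12 = 396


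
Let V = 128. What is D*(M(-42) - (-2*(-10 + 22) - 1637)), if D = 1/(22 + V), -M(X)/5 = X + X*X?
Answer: -6949/150 ≈ -46.327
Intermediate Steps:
M(X) = -5*X - 5*X**2 (M(X) = -5*(X + X*X) = -5*(X + X**2) = -5*X - 5*X**2)
D = 1/150 (D = 1/(22 + 128) = 1/150 ≈ 0.0066667)
D*(M(-42) - (-2*(-10 + 22) - 1637)) = (-5*(-42)*(1 - 42) - (-2*(-10 + 22) - 1637))/150 = (-5*(-42)*(-41) - (-2*12 - 1637))/150 = (-8610 - (-24 - 1637))/150 = (-8610 - 1*(-1661))/150 = (-8610 + 1661)/150 = (1/150)*(-6949) = -6949/150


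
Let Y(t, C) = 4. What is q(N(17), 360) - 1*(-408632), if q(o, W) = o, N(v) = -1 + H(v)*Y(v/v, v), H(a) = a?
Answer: 408699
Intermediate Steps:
N(v) = -1 + 4*v (N(v) = -1 + v*4 = -1 + 4*v)
q(N(17), 360) - 1*(-408632) = (-1 + 4*17) - 1*(-408632) = (-1 + 68) + 408632 = 67 + 408632 = 408699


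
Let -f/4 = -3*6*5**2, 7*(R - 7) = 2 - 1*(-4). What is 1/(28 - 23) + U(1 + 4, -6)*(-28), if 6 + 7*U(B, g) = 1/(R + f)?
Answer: 306223/12655 ≈ 24.198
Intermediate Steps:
R = 55/7 (R = 7 + (2 - 1*(-4))/7 = 7 + (2 + 4)/7 = 7 + (1/7)*6 = 7 + 6/7 = 55/7 ≈ 7.8571)
f = 1800 (f = -4*(-3*6)*5**2 = -(-72)*25 = -4*(-450) = 1800)
U(B, g) = -75923/88585 (U(B, g) = -6/7 + 1/(7*(55/7 + 1800)) = -6/7 + 1/(7*(12655/7)) = -6/7 + (1/7)*(7/12655) = -6/7 + 1/12655 = -75923/88585)
1/(28 - 23) + U(1 + 4, -6)*(-28) = 1/(28 - 23) - 75923/88585*(-28) = 1/5 + 303692/12655 = 306223/12655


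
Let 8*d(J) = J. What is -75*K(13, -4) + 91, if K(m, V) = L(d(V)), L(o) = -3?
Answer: 316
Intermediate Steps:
d(J) = J/8
K(m, V) = -3
-75*K(13, -4) + 91 = -75*(-3) + 91 = 225 + 91 = 316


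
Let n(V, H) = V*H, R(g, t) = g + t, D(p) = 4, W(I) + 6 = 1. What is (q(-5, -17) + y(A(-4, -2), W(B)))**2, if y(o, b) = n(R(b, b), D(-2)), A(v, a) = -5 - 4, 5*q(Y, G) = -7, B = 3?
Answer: 42849/25 ≈ 1714.0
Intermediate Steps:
q(Y, G) = -7/5 (q(Y, G) = (1/5)*(-7) = -7/5)
W(I) = -5 (W(I) = -6 + 1 = -5)
A(v, a) = -9
n(V, H) = H*V
y(o, b) = 8*b (y(o, b) = 4*(b + b) = 4*(2*b) = 8*b)
(q(-5, -17) + y(A(-4, -2), W(B)))**2 = (-7/5 + 8*(-5))**2 = (-7/5 - 40)**2 = (-207/5)**2 = 42849/25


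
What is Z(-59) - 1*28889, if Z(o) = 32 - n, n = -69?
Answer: -28788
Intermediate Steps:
Z(o) = 101 (Z(o) = 32 - 1*(-69) = 32 + 69 = 101)
Z(-59) - 1*28889 = 101 - 1*28889 = 101 - 28889 = -28788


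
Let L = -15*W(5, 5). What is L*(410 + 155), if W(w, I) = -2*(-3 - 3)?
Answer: -101700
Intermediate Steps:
W(w, I) = 12 (W(w, I) = -2*(-6) = 12)
L = -180 (L = -15*12 = -180)
L*(410 + 155) = -180*(410 + 155) = -180*565 = -101700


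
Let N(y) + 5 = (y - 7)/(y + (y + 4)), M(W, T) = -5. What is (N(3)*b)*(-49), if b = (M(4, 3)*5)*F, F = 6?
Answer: -39690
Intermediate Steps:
N(y) = -5 + (-7 + y)/(4 + 2*y) (N(y) = -5 + (y - 7)/(y + (y + 4)) = -5 + (-7 + y)/(y + (4 + y)) = -5 + (-7 + y)/(4 + 2*y))
b = -150 (b = -5*5*6 = -25*6 = -150)
(N(3)*b)*(-49) = ((9*(-3 - 1*3)/(2*(2 + 3)))*(-150))*(-49) = (((9/2)*(-3 - 3)/5)*(-150))*(-49) = (((9/2)*(1/5)*(-6))*(-150))*(-49) = -27/5*(-150)*(-49) = 810*(-49) = -39690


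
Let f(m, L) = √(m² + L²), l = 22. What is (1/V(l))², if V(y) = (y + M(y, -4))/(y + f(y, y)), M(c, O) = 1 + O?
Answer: 1452/361 + 968*√2/361 ≈ 7.8143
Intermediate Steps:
f(m, L) = √(L² + m²)
V(y) = (-3 + y)/(y + √2*√(y²)) (V(y) = (y + (1 - 4))/(y + √(y² + y²)) = (y - 3)/(y + √(2*y²)) = (-3 + y)/(y + √2*√(y²)))
(1/V(l))² = (1/((-3 + 22)/(22 + √2*√(22²))))² = (1/(19/(22 + √2*√484)))² = (1/(19/(22 + √2*22)))² = (1/(19/(22 + 22*√2)))² = (22/19 + 22*√2/19)²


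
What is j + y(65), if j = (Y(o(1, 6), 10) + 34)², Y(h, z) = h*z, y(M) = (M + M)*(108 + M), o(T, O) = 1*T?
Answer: 24426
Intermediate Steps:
o(T, O) = T
y(M) = 2*M*(108 + M) (y(M) = (2*M)*(108 + M) = 2*M*(108 + M))
j = 1936 (j = (1*10 + 34)² = (10 + 34)² = 44² = 1936)
j + y(65) = 1936 + 2*65*(108 + 65) = 1936 + 2*65*173 = 1936 + 22490 = 24426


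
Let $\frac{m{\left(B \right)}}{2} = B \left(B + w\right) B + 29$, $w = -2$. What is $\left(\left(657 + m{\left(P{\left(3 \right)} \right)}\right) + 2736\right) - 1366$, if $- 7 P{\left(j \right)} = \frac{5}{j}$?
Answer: $\frac{19306835}{9261} \approx 2084.7$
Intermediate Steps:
$P{\left(j \right)} = - \frac{5}{7 j}$ ($P{\left(j \right)} = - \frac{5 \frac{1}{j}}{7} = - \frac{5}{7 j}$)
$m{\left(B \right)} = 58 + 2 B^{2} \left(-2 + B\right)$ ($m{\left(B \right)} = 2 \left(B \left(B - 2\right) B + 29\right) = 2 \left(B \left(-2 + B\right) B + 29\right) = 2 \left(B^{2} \left(-2 + B\right) + 29\right) = 2 \left(29 + B^{2} \left(-2 + B\right)\right) = 58 + 2 B^{2} \left(-2 + B\right)$)
$\left(\left(657 + m{\left(P{\left(3 \right)} \right)}\right) + 2736\right) - 1366 = \left(\left(657 + \left(58 - 4 \left(- \frac{5}{7 \cdot 3}\right)^{2} + 2 \left(- \frac{5}{7 \cdot 3}\right)^{3}\right)\right) + 2736\right) - 1366 = \left(\left(657 + \left(58 - 4 \left(\left(- \frac{5}{7}\right) \frac{1}{3}\right)^{2} + 2 \left(\left(- \frac{5}{7}\right) \frac{1}{3}\right)^{3}\right)\right) + 2736\right) - 1366 = \left(\left(657 + \left(58 - 4 \left(- \frac{5}{21}\right)^{2} + 2 \left(- \frac{5}{21}\right)^{3}\right)\right) + 2736\right) - 1366 = \left(\left(657 + \left(58 - \frac{100}{441} + 2 \left(- \frac{125}{9261}\right)\right)\right) + 2736\right) - 1366 = \left(\left(657 - - \frac{534788}{9261}\right) + 2736\right) - 1366 = \left(\left(657 + \frac{534788}{9261}\right) + 2736\right) - 1366 = \left(\frac{6619265}{9261} + 2736\right) - 1366 = \frac{31957361}{9261} - 1366 = \frac{19306835}{9261}$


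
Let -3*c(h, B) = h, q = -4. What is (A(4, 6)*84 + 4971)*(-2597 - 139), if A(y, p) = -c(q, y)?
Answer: -13294224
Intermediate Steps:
c(h, B) = -h/3
A(y, p) = -4/3 (A(y, p) = -(-1)*(-4)/3 = -1*4/3 = -4/3)
(A(4, 6)*84 + 4971)*(-2597 - 139) = (-4/3*84 + 4971)*(-2597 - 139) = (-112 + 4971)*(-2736) = 4859*(-2736) = -13294224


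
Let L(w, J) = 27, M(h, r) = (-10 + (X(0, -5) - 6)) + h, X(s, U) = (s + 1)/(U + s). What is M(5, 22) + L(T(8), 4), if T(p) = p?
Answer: 79/5 ≈ 15.800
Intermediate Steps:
X(s, U) = (1 + s)/(U + s)
M(h, r) = -81/5 + h (M(h, r) = (-10 + ((1 + 0)/(-5 + 0) - 6)) + h = (-10 + (1/(-5) - 6)) + h = (-10 + (-⅕*1 - 6)) + h = (-10 + (-⅕ - 6)) + h = (-10 - 31/5) + h = -81/5 + h)
M(5, 22) + L(T(8), 4) = (-81/5 + 5) + 27 = -56/5 + 27 = 79/5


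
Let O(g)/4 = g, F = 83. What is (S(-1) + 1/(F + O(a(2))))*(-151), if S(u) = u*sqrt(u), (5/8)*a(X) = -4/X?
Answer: -755/351 + 151*I ≈ -2.151 + 151.0*I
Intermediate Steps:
a(X) = -32/(5*X) (a(X) = 8*(-4/X)/5 = -32/(5*X))
O(g) = 4*g
S(u) = u**(3/2)
(S(-1) + 1/(F + O(a(2))))*(-151) = ((-1)**(3/2) + 1/(83 + 4*(-32/5/2)))*(-151) = (-I + 1/(83 + 4*(-32/5*1/2)))*(-151) = (-I + 1/(83 + 4*(-16/5)))*(-151) = (-I + 1/(83 - 64/5))*(-151) = (-I + 1/(351/5))*(-151) = (-I + 5/351)*(-151) = (5/351 - I)*(-151) = -755/351 + 151*I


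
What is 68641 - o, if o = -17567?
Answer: 86208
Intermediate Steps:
68641 - o = 68641 - 1*(-17567) = 68641 + 17567 = 86208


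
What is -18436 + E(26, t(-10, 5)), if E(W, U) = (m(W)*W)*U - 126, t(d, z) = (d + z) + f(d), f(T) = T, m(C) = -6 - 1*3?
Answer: -15052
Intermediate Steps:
m(C) = -9 (m(C) = -6 - 3 = -9)
t(d, z) = z + 2*d (t(d, z) = (d + z) + d = z + 2*d)
E(W, U) = -126 - 9*U*W (E(W, U) = (-9*W)*U - 126 = -9*U*W - 126 = -126 - 9*U*W)
-18436 + E(26, t(-10, 5)) = -18436 + (-126 - 9*(5 + 2*(-10))*26) = -18436 + (-126 - 9*(5 - 20)*26) = -18436 + (-126 - 9*(-15)*26) = -18436 + (-126 + 3510) = -18436 + 3384 = -15052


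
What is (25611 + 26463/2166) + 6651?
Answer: 23301985/722 ≈ 32274.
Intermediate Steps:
(25611 + 26463/2166) + 6651 = (25611 + 26463*(1/2166)) + 6651 = (25611 + 8821/722) + 6651 = 18499963/722 + 6651 = 23301985/722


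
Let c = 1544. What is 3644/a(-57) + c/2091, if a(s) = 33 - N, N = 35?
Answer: -3808258/2091 ≈ -1821.3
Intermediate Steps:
a(s) = -2 (a(s) = 33 - 1*35 = 33 - 35 = -2)
3644/a(-57) + c/2091 = 3644/(-2) + 1544/2091 = 3644*(-½) + 1544*(1/2091) = -1822 + 1544/2091 = -3808258/2091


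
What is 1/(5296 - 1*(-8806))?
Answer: 1/14102 ≈ 7.0912e-5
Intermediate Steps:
1/(5296 - 1*(-8806)) = 1/(5296 + 8806) = 1/14102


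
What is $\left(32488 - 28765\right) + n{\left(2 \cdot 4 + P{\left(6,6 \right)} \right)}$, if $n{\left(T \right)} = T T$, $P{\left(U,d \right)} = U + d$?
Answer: $4123$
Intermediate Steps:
$n{\left(T \right)} = T^{2}$
$\left(32488 - 28765\right) + n{\left(2 \cdot 4 + P{\left(6,6 \right)} \right)} = \left(32488 - 28765\right) + \left(2 \cdot 4 + \left(6 + 6\right)\right)^{2} = 3723 + \left(8 + 12\right)^{2} = 3723 + 20^{2} = 3723 + 400 = 4123$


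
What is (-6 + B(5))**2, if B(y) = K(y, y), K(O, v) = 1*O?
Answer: 1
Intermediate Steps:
K(O, v) = O
B(y) = y
(-6 + B(5))**2 = (-6 + 5)**2 = (-1)**2 = 1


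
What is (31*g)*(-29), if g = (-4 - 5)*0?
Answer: 0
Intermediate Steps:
g = 0 (g = -9*0 = 0)
(31*g)*(-29) = (31*0)*(-29) = 0*(-29) = 0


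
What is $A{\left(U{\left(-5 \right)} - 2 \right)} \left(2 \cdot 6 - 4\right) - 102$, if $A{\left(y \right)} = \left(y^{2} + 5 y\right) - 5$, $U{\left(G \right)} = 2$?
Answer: $-142$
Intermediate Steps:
$A{\left(y \right)} = -5 + y^{2} + 5 y$
$A{\left(U{\left(-5 \right)} - 2 \right)} \left(2 \cdot 6 - 4\right) - 102 = \left(-5 + \left(2 - 2\right)^{2} + 5 \left(2 - 2\right)\right) \left(2 \cdot 6 - 4\right) - 102 = \left(-5 + 0^{2} + 5 \cdot 0\right) \left(12 - 4\right) - 102 = \left(-5 + 0 + 0\right) 8 - 102 = \left(-5\right) 8 - 102 = -40 - 102 = -142$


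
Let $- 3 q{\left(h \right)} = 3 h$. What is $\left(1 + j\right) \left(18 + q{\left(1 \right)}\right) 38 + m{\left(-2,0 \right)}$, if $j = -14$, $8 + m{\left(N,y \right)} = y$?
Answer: $-8406$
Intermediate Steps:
$m{\left(N,y \right)} = -8 + y$
$q{\left(h \right)} = - h$ ($q{\left(h \right)} = - \frac{3 h}{3} = - h$)
$\left(1 + j\right) \left(18 + q{\left(1 \right)}\right) 38 + m{\left(-2,0 \right)} = \left(1 - 14\right) \left(18 - 1\right) 38 + \left(-8 + 0\right) = - 13 \left(18 - 1\right) 38 - 8 = \left(-13\right) 17 \cdot 38 - 8 = \left(-221\right) 38 - 8 = -8398 - 8 = -8406$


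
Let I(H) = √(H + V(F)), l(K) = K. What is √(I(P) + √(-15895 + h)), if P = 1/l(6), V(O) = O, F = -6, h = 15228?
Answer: √6*√I*√(√210 + 6*√667)/6 ≈ 3.7578 + 3.7578*I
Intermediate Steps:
P = ⅙ (P = 1/6 = ⅙ ≈ 0.16667)
I(H) = √(-6 + H) (I(H) = √(H - 6) = √(-6 + H))
√(I(P) + √(-15895 + h)) = √(√(-6 + ⅙) + √(-15895 + 15228)) = √(√(-35/6) + √(-667)) = √(I*√210/6 + I*√667) = √(I*√667 + I*√210/6)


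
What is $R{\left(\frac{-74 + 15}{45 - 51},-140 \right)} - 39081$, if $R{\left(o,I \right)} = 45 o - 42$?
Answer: $- \frac{77361}{2} \approx -38681.0$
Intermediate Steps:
$R{\left(o,I \right)} = -42 + 45 o$
$R{\left(\frac{-74 + 15}{45 - 51},-140 \right)} - 39081 = \left(-42 + 45 \frac{-74 + 15}{45 - 51}\right) - 39081 = \left(-42 + 45 \left(- \frac{59}{-6}\right)\right) - 39081 = \left(-42 + 45 \left(\left(-59\right) \left(- \frac{1}{6}\right)\right)\right) - 39081 = \left(-42 + 45 \cdot \frac{59}{6}\right) - 39081 = \left(-42 + \frac{885}{2}\right) - 39081 = \frac{801}{2} - 39081 = - \frac{77361}{2}$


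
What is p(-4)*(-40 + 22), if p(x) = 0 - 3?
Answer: 54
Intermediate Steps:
p(x) = -3
p(-4)*(-40 + 22) = -3*(-40 + 22) = -3*(-18) = 54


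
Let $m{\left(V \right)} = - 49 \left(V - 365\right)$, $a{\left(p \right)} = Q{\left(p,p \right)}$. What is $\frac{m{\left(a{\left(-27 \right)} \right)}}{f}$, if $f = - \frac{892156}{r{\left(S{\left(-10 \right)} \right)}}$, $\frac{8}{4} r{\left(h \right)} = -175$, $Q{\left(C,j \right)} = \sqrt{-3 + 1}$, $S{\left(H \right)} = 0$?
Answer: $\frac{3129875}{1784312} - \frac{8575 i \sqrt{2}}{1784312} \approx 1.7541 - 0.0067964 i$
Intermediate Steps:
$Q{\left(C,j \right)} = i \sqrt{2}$ ($Q{\left(C,j \right)} = \sqrt{-2} = i \sqrt{2}$)
$r{\left(h \right)} = - \frac{175}{2}$ ($r{\left(h \right)} = \frac{1}{2} \left(-175\right) = - \frac{175}{2}$)
$a{\left(p \right)} = i \sqrt{2}$
$m{\left(V \right)} = 17885 - 49 V$ ($m{\left(V \right)} = - 49 \left(-365 + V\right) = 17885 - 49 V$)
$f = \frac{1784312}{175}$ ($f = - \frac{892156}{- \frac{175}{2}} = \left(-892156\right) \left(- \frac{2}{175}\right) = \frac{1784312}{175} \approx 10196.0$)
$\frac{m{\left(a{\left(-27 \right)} \right)}}{f} = \frac{17885 - 49 i \sqrt{2}}{\frac{1784312}{175}} = \left(17885 - 49 i \sqrt{2}\right) \frac{175}{1784312} = \frac{3129875}{1784312} - \frac{8575 i \sqrt{2}}{1784312}$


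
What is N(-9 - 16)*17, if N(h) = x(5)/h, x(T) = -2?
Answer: 34/25 ≈ 1.3600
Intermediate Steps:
N(h) = -2/h
N(-9 - 16)*17 = -2/(-9 - 16)*17 = -2/(-25)*17 = -2*(-1/25)*17 = (2/25)*17 = 34/25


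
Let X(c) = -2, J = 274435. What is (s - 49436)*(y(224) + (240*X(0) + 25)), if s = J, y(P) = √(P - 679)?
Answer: -102374545 + 224999*I*√455 ≈ -1.0237e+8 + 4.7994e+6*I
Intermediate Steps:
y(P) = √(-679 + P)
s = 274435
(s - 49436)*(y(224) + (240*X(0) + 25)) = (274435 - 49436)*(√(-679 + 224) + (240*(-2) + 25)) = 224999*(√(-455) + (-480 + 25)) = 224999*(I*√455 - 455) = 224999*(-455 + I*√455) = -102374545 + 224999*I*√455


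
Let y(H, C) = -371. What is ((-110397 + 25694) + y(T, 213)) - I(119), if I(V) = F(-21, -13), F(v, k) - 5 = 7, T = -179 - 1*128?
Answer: -85086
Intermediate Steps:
T = -307 (T = -179 - 128 = -307)
F(v, k) = 12 (F(v, k) = 5 + 7 = 12)
I(V) = 12
((-110397 + 25694) + y(T, 213)) - I(119) = ((-110397 + 25694) - 371) - 1*12 = (-84703 - 371) - 12 = -85074 - 12 = -85086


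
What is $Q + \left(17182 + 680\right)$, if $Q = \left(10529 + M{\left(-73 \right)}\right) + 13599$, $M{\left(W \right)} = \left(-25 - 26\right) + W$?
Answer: $41866$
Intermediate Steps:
$M{\left(W \right)} = -51 + W$
$Q = 24004$ ($Q = \left(10529 - 124\right) + 13599 = 10405 + 13599 = 24004$)
$Q + \left(17182 + 680\right) = 24004 + \left(17182 + 680\right) = 24004 + 17862 = 41866$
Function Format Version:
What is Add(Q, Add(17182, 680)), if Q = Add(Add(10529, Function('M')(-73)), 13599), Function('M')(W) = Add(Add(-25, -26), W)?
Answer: 41866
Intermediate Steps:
Function('M')(W) = Add(-51, W)
Q = 24004 (Q = Add(Add(10529, Add(-51, -73)), 13599) = Add(Add(10529, -124), 13599) = Add(10405, 13599) = 24004)
Add(Q, Add(17182, 680)) = Add(24004, Add(17182, 680)) = Add(24004, 17862) = 41866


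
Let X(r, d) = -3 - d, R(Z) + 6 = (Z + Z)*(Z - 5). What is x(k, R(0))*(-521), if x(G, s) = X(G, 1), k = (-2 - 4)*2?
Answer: 2084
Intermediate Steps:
R(Z) = -6 + 2*Z*(-5 + Z) (R(Z) = -6 + (Z + Z)*(Z - 5) = -6 + (2*Z)*(-5 + Z) = -6 + 2*Z*(-5 + Z))
k = -12 (k = -6*2 = -12)
x(G, s) = -4 (x(G, s) = -3 - 1*1 = -3 - 1 = -4)
x(k, R(0))*(-521) = -4*(-521) = 2084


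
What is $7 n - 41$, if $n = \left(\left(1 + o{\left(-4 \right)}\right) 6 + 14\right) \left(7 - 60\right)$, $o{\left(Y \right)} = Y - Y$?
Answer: $-7461$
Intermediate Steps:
$o{\left(Y \right)} = 0$
$n = -1060$ ($n = \left(\left(1 + 0\right) 6 + 14\right) \left(7 - 60\right) = \left(1 \cdot 6 + 14\right) \left(-53\right) = \left(6 + 14\right) \left(-53\right) = 20 \left(-53\right) = -1060$)
$7 n - 41 = 7 \left(-1060\right) - 41 = -7420 - 41 = -7461$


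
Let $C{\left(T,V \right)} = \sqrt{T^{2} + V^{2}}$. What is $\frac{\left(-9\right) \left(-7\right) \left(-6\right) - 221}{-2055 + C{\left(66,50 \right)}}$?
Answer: $\frac{1230945}{4216169} + \frac{1198 \sqrt{1714}}{4216169} \approx 0.30372$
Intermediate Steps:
$\frac{\left(-9\right) \left(-7\right) \left(-6\right) - 221}{-2055 + C{\left(66,50 \right)}} = \frac{\left(-9\right) \left(-7\right) \left(-6\right) - 221}{-2055 + \sqrt{66^{2} + 50^{2}}} = \frac{63 \left(-6\right) - 221}{-2055 + \sqrt{4356 + 2500}} = \frac{-378 - 221}{-2055 + \sqrt{6856}} = - \frac{599}{-2055 + 2 \sqrt{1714}}$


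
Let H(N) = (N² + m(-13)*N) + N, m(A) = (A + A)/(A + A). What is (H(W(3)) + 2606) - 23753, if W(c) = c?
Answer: -21132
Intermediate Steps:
m(A) = 1 (m(A) = (2*A)/((2*A)) = (2*A)*(1/(2*A)) = 1)
H(N) = N² + 2*N (H(N) = (N² + 1*N) + N = (N² + N) + N = (N + N²) + N = N² + 2*N)
(H(W(3)) + 2606) - 23753 = (3*(2 + 3) + 2606) - 23753 = (3*5 + 2606) - 23753 = (15 + 2606) - 23753 = 2621 - 23753 = -21132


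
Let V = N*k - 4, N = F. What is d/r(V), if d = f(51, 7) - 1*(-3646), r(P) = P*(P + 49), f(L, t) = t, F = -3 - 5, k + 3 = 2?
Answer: 3653/212 ≈ 17.231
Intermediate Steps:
k = -1 (k = -3 + 2 = -1)
F = -8
N = -8
V = 4 (V = -8*(-1) - 4 = 8 - 4 = 4)
r(P) = P*(49 + P)
d = 3653 (d = 7 - 1*(-3646) = 7 + 3646 = 3653)
d/r(V) = 3653/((4*(49 + 4))) = 3653/((4*53)) = 3653/212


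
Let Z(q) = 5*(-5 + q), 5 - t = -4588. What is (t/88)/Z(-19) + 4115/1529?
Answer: 1103991/489280 ≈ 2.2564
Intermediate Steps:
t = 4593 (t = 5 - 1*(-4588) = 5 + 4588 = 4593)
Z(q) = -25 + 5*q
(t/88)/Z(-19) + 4115/1529 = (4593/88)/(-25 + 5*(-19)) + 4115/1529 = (4593*(1/88))/(-25 - 95) + 4115*(1/1529) = (4593/88)/(-120) + 4115/1529 = (4593/88)*(-1/120) + 4115/1529 = -1531/3520 + 4115/1529 = 1103991/489280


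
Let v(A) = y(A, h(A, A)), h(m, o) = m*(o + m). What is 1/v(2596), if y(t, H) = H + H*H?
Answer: 1/181668142657056 ≈ 5.5045e-15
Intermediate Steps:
h(m, o) = m*(m + o)
y(t, H) = H + H²
v(A) = 2*A²*(1 + 2*A²) (v(A) = (A*(A + A))*(1 + A*(A + A)) = (A*(2*A))*(1 + A*(2*A)) = (2*A²)*(1 + 2*A²) = 2*A²*(1 + 2*A²))
1/v(2596) = 1/(2596²*(2 + 4*2596²)) = 1/(6739216*(2 + 4*6739216)) = 1/(6739216*(2 + 26956864)) = 1/(6739216*26956866) = 1/181668142657056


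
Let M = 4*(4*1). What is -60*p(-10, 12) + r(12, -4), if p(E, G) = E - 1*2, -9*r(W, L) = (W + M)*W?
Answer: 2048/3 ≈ 682.67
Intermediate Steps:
M = 16 (M = 4*4 = 16)
r(W, L) = -W*(16 + W)/9 (r(W, L) = -(W + 16)*W/9 = -(16 + W)*W/9 = -W*(16 + W)/9)
p(E, G) = -2 + E (p(E, G) = E - 2 = -2 + E)
-60*p(-10, 12) + r(12, -4) = -60*(-2 - 10) - ⅑*12*(16 + 12) = -60*(-12) - ⅑*12*28 = 720 - 112/3 = 2048/3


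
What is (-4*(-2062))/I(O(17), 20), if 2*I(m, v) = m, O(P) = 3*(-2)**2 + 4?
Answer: 1031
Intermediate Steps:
O(P) = 16 (O(P) = 3*4 + 4 = 12 + 4 = 16)
I(m, v) = m/2
(-4*(-2062))/I(O(17), 20) = (-4*(-2062))/(((1/2)*16)) = 8248/8 = 8248*(1/8) = 1031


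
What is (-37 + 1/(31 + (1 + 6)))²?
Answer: 1974025/1444 ≈ 1367.1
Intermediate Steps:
(-37 + 1/(31 + (1 + 6)))² = (-37 + 1/(31 + 7))² = (-37 + 1/38)² = (-1405/38)² = 1974025/1444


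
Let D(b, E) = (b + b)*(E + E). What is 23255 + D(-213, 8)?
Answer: 16439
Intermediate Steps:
D(b, E) = 4*E*b (D(b, E) = (2*b)*(2*E) = 4*E*b)
23255 + D(-213, 8) = 23255 + 4*8*(-213) = 23255 - 6816 = 16439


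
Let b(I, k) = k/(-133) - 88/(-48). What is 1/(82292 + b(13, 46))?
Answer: 798/65670203 ≈ 1.2152e-5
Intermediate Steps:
b(I, k) = 11/6 - k/133 (b(I, k) = k*(-1/133) - 88*(-1/48) = -k/133 + 11/6 = 11/6 - k/133)
1/(82292 + b(13, 46)) = 1/(82292 + (11/6 - 1/133*46)) = 1/(82292 + (11/6 - 46/133)) = 1/(82292 + 1187/798) = 1/(65670203/798) = 798/65670203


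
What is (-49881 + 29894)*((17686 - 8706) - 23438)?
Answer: 288972046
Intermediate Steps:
(-49881 + 29894)*((17686 - 8706) - 23438) = -19987*(8980 - 23438) = -19987*(-14458) = 288972046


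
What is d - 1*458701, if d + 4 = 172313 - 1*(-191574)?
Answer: -94818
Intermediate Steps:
d = 363883 (d = -4 + (172313 - 1*(-191574)) = -4 + (172313 + 191574) = -4 + 363887 = 363883)
d - 1*458701 = 363883 - 1*458701 = 363883 - 458701 = -94818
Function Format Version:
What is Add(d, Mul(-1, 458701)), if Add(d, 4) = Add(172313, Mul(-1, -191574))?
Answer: -94818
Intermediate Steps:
d = 363883 (d = Add(-4, Add(172313, Mul(-1, -191574))) = Add(-4, Add(172313, 191574)) = Add(-4, 363887) = 363883)
Add(d, Mul(-1, 458701)) = Add(363883, Mul(-1, 458701)) = Add(363883, -458701) = -94818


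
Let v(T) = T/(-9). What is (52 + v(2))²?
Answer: 217156/81 ≈ 2680.9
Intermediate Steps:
v(T) = -T/9 (v(T) = T*(-⅑) = -T/9)
(52 + v(2))² = (52 - ⅑*2)² = (52 - 2/9)² = (466/9)² = 217156/81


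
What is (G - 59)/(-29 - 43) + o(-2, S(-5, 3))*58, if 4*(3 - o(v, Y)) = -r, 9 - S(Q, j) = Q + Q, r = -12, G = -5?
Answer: 8/9 ≈ 0.88889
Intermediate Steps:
S(Q, j) = 9 - 2*Q (S(Q, j) = 9 - (Q + Q) = 9 - 2*Q)
o(v, Y) = 0 (o(v, Y) = 3 - (-1)*(-12)/4 = 3 - ¼*12 = 3 - 3 = 0)
(G - 59)/(-29 - 43) + o(-2, S(-5, 3))*58 = (-5 - 59)/(-29 - 43) + 0*58 = -64/(-72) + 0 = -64*(-1/72) + 0 = 8/9 + 0 = 8/9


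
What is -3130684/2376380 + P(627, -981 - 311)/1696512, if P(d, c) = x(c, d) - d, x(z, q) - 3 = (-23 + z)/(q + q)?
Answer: -1665540330610253/1263893177986560 ≈ -1.3178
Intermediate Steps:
x(z, q) = 3 + (-23 + z)/(2*q) (x(z, q) = 3 + (-23 + z)/(q + q) = 3 + (-23 + z)/((2*q)) = 3 + (-23 + z)*(1/(2*q)) = 3 + (-23 + z)/(2*q))
P(d, c) = -d + (-23 + c + 6*d)/(2*d) (P(d, c) = (-23 + c + 6*d)/(2*d) - d = -d + (-23 + c + 6*d)/(2*d))
-3130684/2376380 + P(627, -981 - 311)/1696512 = -3130684/2376380 + (3 - 1*627 - 23/2/627 + (½)*(-981 - 311)/627)/1696512 = -3130684*1/2376380 + (3 - 627 - 23/2*1/627 + (½)*(-1292)*(1/627))*(1/1696512) = -782671/594095 + (3 - 627 - 23/1254 - 34/33)*(1/1696512) = -782671/594095 - 783811/1254*1/1696512 = -782671/594095 - 783811/2127426048 = -1665540330610253/1263893177986560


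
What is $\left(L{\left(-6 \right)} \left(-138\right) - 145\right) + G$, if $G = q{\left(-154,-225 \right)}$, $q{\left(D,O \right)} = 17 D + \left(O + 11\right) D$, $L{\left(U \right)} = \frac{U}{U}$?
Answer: $30055$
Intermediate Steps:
$L{\left(U \right)} = 1$
$q{\left(D,O \right)} = 17 D + D \left(11 + O\right)$ ($q{\left(D,O \right)} = 17 D + \left(11 + O\right) D = 17 D + D \left(11 + O\right)$)
$G = 30338$ ($G = - 154 \left(28 - 225\right) = \left(-154\right) \left(-197\right) = 30338$)
$\left(L{\left(-6 \right)} \left(-138\right) - 145\right) + G = \left(1 \left(-138\right) - 145\right) + 30338 = \left(-138 - 145\right) + 30338 = -283 + 30338 = 30055$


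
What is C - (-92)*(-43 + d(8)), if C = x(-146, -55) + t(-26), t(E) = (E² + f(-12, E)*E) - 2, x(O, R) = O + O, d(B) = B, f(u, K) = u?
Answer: -2526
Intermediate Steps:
x(O, R) = 2*O
t(E) = -2 + E² - 12*E (t(E) = (E² - 12*E) - 2 = -2 + E² - 12*E)
C = 694 (C = 2*(-146) + (-2 + (-26)² - 12*(-26)) = -292 + (-2 + 676 + 312) = -292 + 986 = 694)
C - (-92)*(-43 + d(8)) = 694 - (-92)*(-43 + 8) = 694 - (-92)*(-35) = 694 - 1*3220 = 694 - 3220 = -2526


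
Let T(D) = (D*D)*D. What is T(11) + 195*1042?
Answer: 204521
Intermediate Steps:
T(D) = D**3 (T(D) = D**2*D = D**3)
T(11) + 195*1042 = 11**3 + 195*1042 = 1331 + 203190 = 204521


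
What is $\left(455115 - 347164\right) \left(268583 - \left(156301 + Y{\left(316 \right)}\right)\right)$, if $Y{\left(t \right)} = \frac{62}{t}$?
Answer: $\frac{1915107414275}{158} \approx 1.2121 \cdot 10^{10}$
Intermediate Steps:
$\left(455115 - 347164\right) \left(268583 - \left(156301 + Y{\left(316 \right)}\right)\right) = \left(455115 - 347164\right) \left(268583 - \left(156301 + \frac{62}{316}\right)\right) = 107951 \left(268583 - \left(156301 + 62 \cdot \frac{1}{316}\right)\right) = 107951 \left(268583 - \frac{24695589}{158}\right) = 107951 \cdot \frac{17740525}{158} = \frac{1915107414275}{158}$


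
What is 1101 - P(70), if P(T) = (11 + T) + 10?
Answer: 1010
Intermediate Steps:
P(T) = 21 + T
1101 - P(70) = 1101 - (21 + 70) = 1101 - 1*91 = 1101 - 91 = 1010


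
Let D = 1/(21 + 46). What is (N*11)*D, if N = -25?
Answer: -275/67 ≈ -4.1045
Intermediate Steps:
D = 1/67 ≈ 0.014925
(N*11)*D = -25*11*(1/67) = -275*1/67 = -275/67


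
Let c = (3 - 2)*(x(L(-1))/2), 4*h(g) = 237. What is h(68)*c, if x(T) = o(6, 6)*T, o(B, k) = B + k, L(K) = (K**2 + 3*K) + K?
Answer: -2133/2 ≈ -1066.5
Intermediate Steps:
L(K) = K**2 + 4*K
x(T) = 12*T (x(T) = (6 + 6)*T = 12*T)
h(g) = 237/4 (h(g) = (1/4)*237 = 237/4)
c = -18 (c = (3 - 2)*((12*(-(4 - 1)))/2) = 1*((12*(-1*3))*(1/2)) = 1*((12*(-3))*(1/2)) = 1*(-36*1/2) = 1*(-18) = -18)
h(68)*c = (237/4)*(-18) = -2133/2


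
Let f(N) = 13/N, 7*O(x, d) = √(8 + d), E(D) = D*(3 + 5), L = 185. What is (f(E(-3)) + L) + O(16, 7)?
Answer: 4427/24 + √15/7 ≈ 185.01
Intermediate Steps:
E(D) = 8*D (E(D) = D*8 = 8*D)
O(x, d) = √(8 + d)/7
(f(E(-3)) + L) + O(16, 7) = (13/((8*(-3))) + 185) + √(8 + 7)/7 = (13/(-24) + 185) + √15/7 = (13*(-1/24) + 185) + √15/7 = (-13/24 + 185) + √15/7 = 4427/24 + √15/7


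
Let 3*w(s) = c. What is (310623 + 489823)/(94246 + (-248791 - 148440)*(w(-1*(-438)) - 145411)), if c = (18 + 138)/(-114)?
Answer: 45625422/3292435845665 ≈ 1.3858e-5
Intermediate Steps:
c = -26/19 (c = 156*(-1/114) = -26/19 ≈ -1.3684)
w(s) = -26/57 (w(s) = (⅓)*(-26/19) = -26/57)
(310623 + 489823)/(94246 + (-248791 - 148440)*(w(-1*(-438)) - 145411)) = (310623 + 489823)/(94246 + (-248791 - 148440)*(-26/57 - 145411)) = 800446/(94246 - 397231*(-8288453/57)) = 800446/(94246 + 3292430473643/57) = 800446/(3292435845665/57) = 800446*(57/3292435845665) = 45625422/3292435845665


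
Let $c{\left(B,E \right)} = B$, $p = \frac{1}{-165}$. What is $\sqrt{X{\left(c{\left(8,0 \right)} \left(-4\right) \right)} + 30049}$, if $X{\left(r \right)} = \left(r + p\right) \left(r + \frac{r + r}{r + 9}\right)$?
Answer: $\frac{\sqrt{49581585185}}{1265} \approx 176.02$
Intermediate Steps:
$p = - \frac{1}{165} \approx -0.0060606$
$X{\left(r \right)} = \left(- \frac{1}{165} + r\right) \left(r + \frac{2 r}{9 + r}\right)$ ($X{\left(r \right)} = \left(r - \frac{1}{165}\right) \left(r + \frac{r + r}{r + 9}\right) = \left(- \frac{1}{165} + r\right) \left(r + \frac{2 r}{9 + r}\right)$)
$\sqrt{X{\left(c{\left(8,0 \right)} \left(-4\right) \right)} + 30049} = \sqrt{\frac{8 \left(-4\right) \left(-11 + 165 \left(8 \left(-4\right)\right)^{2} + 1814 \cdot 8 \left(-4\right)\right)}{165 \left(9 + 8 \left(-4\right)\right)} + 30049} = \sqrt{\frac{1}{165} \left(-32\right) \frac{1}{9 - 32} \left(-11 + 165 \left(-32\right)^{2} + 1814 \left(-32\right)\right) + 30049} = \sqrt{\frac{1}{165} \left(-32\right) \frac{1}{-23} \left(-11 + 165 \cdot 1024 - 58048\right) + 30049} = \sqrt{\frac{1}{165} \left(-32\right) \left(- \frac{1}{23}\right) \left(-11 + 168960 - 58048\right) + 30049} = \sqrt{\frac{1}{165} \left(-32\right) \left(- \frac{1}{23}\right) 110901 + 30049} = \sqrt{\frac{1182944}{1265} + 30049} = \sqrt{\frac{39194929}{1265}} = \frac{\sqrt{49581585185}}{1265}$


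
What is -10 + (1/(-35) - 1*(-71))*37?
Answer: 91558/35 ≈ 2615.9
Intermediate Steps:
-10 + (1/(-35) - 1*(-71))*37 = -10 + (-1/35 + 71)*37 = -10 + (2484/35)*37 = -10 + 91908/35 = 91558/35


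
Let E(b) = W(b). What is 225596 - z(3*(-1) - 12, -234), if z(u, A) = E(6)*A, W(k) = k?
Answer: 227000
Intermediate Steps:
E(b) = b
z(u, A) = 6*A
225596 - z(3*(-1) - 12, -234) = 225596 - 6*(-234) = 225596 - 1*(-1404) = 225596 + 1404 = 227000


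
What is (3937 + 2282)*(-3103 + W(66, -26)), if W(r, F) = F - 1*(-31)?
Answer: -19266462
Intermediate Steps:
W(r, F) = 31 + F (W(r, F) = F + 31 = 31 + F)
(3937 + 2282)*(-3103 + W(66, -26)) = (3937 + 2282)*(-3103 + (31 - 26)) = 6219*(-3103 + 5) = 6219*(-3098) = -19266462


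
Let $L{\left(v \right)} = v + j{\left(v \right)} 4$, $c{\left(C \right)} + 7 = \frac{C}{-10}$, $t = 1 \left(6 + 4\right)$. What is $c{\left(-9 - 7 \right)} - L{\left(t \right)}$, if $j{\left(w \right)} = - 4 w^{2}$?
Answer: $\frac{7923}{5} \approx 1584.6$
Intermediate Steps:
$t = 10$ ($t = 1 \cdot 10 = 10$)
$c{\left(C \right)} = -7 - \frac{C}{10}$ ($c{\left(C \right)} = -7 + \frac{C}{-10} = -7 + C \left(- \frac{1}{10}\right) = -7 - \frac{C}{10}$)
$L{\left(v \right)} = v - 16 v^{2}$ ($L{\left(v \right)} = v + - 4 v^{2} \cdot 4 = v - 16 v^{2}$)
$c{\left(-9 - 7 \right)} - L{\left(t \right)} = \left(-7 - \frac{-9 - 7}{10}\right) - 10 \left(1 - 160\right) = \left(-7 - - \frac{8}{5}\right) - 10 \left(-159\right) = \left(-7 + \frac{8}{5}\right) - -1590 = - \frac{27}{5} + 1590 = \frac{7923}{5}$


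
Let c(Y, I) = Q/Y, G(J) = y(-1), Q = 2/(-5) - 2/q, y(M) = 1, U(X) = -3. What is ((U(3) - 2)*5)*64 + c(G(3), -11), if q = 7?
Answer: -56024/35 ≈ -1600.7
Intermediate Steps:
Q = -24/35 (Q = 2/(-5) - 2/7 = 2*(-⅕) - 2*⅐ = -⅖ - 2/7 = -24/35 ≈ -0.68571)
G(J) = 1
c(Y, I) = -24/(35*Y)
((U(3) - 2)*5)*64 + c(G(3), -11) = ((-3 - 2)*5)*64 - 24/35/1 = -5*5*64 - 24/35*1 = -25*64 - 24/35 = -1600 - 24/35 = -56024/35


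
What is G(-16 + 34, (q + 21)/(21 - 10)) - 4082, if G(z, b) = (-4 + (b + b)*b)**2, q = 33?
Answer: -31163458/14641 ≈ -2128.5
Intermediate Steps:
G(z, b) = (-4 + 2*b**2)**2 (G(z, b) = (-4 + (2*b)*b)**2 = (-4 + 2*b**2)**2)
G(-16 + 34, (q + 21)/(21 - 10)) - 4082 = 4*(-2 + ((33 + 21)/(21 - 10))**2)**2 - 4082 = 4*(-2 + (54/11)**2)**2 - 4082 = 4*(-2 + 2916/121)**2 - 4082 = 4*(2674/121)**2 - 4082 = 4*(7150276/14641) - 4082 = 28601104/14641 - 4082 = -31163458/14641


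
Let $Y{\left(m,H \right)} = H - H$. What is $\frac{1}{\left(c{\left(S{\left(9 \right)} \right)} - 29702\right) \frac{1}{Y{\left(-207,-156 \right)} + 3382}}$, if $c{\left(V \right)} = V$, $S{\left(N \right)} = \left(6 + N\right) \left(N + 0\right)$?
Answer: $- \frac{3382}{29567} \approx -0.11438$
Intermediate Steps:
$S{\left(N \right)} = N \left(6 + N\right)$ ($S{\left(N \right)} = \left(6 + N\right) N = N \left(6 + N\right)$)
$Y{\left(m,H \right)} = 0$
$\frac{1}{\left(c{\left(S{\left(9 \right)} \right)} - 29702\right) \frac{1}{Y{\left(-207,-156 \right)} + 3382}} = \frac{1}{\left(9 \left(6 + 9\right) - 29702\right) \frac{1}{0 + 3382}} = \frac{1}{\left(9 \cdot 15 - 29702\right) \frac{1}{3382}} = \frac{1}{\left(135 - 29702\right) \frac{1}{3382}} = \frac{1}{\left(-29567\right) \frac{1}{3382}} = \frac{1}{- \frac{29567}{3382}} = - \frac{3382}{29567}$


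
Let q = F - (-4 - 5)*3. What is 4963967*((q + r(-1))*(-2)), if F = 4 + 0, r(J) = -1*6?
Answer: -248198350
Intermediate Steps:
r(J) = -6
F = 4
q = 31 (q = 4 - (-4 - 5)*3 = 4 - (-9)*3 = 4 - 1*(-27) = 4 + 27 = 31)
4963967*((q + r(-1))*(-2)) = 4963967*((31 - 6)*(-2)) = 4963967*(25*(-2)) = 4963967*(-50) = -248198350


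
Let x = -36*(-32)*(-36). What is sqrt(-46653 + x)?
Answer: 25*I*sqrt(141) ≈ 296.86*I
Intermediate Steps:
x = -41472 (x = 1152*(-36) = -41472)
sqrt(-46653 + x) = sqrt(-46653 - 41472) = sqrt(-88125) = 25*I*sqrt(141)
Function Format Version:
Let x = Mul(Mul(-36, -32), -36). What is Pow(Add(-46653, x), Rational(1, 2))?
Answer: Mul(25, I, Pow(141, Rational(1, 2))) ≈ Mul(296.86, I)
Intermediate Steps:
x = -41472 (x = Mul(1152, -36) = -41472)
Pow(Add(-46653, x), Rational(1, 2)) = Pow(Add(-46653, -41472), Rational(1, 2)) = Pow(-88125, Rational(1, 2)) = Mul(25, I, Pow(141, Rational(1, 2)))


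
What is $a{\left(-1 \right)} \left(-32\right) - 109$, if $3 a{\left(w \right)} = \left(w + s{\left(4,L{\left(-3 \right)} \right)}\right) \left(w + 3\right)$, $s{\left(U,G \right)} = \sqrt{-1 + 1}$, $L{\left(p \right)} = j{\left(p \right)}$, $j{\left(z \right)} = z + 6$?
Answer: $- \frac{263}{3} \approx -87.667$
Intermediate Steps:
$j{\left(z \right)} = 6 + z$
$L{\left(p \right)} = 6 + p$
$s{\left(U,G \right)} = 0$ ($s{\left(U,G \right)} = \sqrt{0} = 0$)
$a{\left(w \right)} = \frac{w \left(3 + w\right)}{3}$ ($a{\left(w \right)} = \frac{\left(w + 0\right) \left(w + 3\right)}{3} = \frac{w \left(3 + w\right)}{3}$)
$a{\left(-1 \right)} \left(-32\right) - 109 = \frac{1}{3} \left(-1\right) \left(3 - 1\right) \left(-32\right) - 109 = \frac{1}{3} \left(-1\right) 2 \left(-32\right) - 109 = \left(- \frac{2}{3}\right) \left(-32\right) - 109 = \frac{64}{3} - 109 = - \frac{263}{3}$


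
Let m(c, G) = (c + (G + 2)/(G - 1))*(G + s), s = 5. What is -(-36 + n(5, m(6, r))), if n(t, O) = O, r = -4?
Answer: 148/5 ≈ 29.600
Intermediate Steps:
m(c, G) = (5 + G)*(c + (2 + G)/(-1 + G)) (m(c, G) = (c + (G + 2)/(G - 1))*(G + 5) = (c + (2 + G)/(-1 + G))*(5 + G) = (5 + G)*(c + (2 + G)/(-1 + G)))
-(-36 + n(5, m(6, r))) = -(-36 + (10 + (-4)² - 5*6 + 7*(-4) + 6*(-4)² + 4*(-4)*6)/(-1 - 4)) = -(-36 + (10 + 16 - 30 - 28 + 6*16 - 96)/(-5)) = -(-36 - (10 + 16 - 30 - 28 + 96 - 96)/5) = -(-36 - ⅕*(-32)) = -(-36 + 32/5) = -1*(-148/5) = 148/5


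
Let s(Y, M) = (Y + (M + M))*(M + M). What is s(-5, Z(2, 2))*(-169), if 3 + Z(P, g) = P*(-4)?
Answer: -100386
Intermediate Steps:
Z(P, g) = -3 - 4*P (Z(P, g) = -3 + P*(-4) = -3 - 4*P)
s(Y, M) = 2*M*(Y + 2*M) (s(Y, M) = (Y + 2*M)*(2*M) = 2*M*(Y + 2*M))
s(-5, Z(2, 2))*(-169) = (2*(-3 - 4*2)*(-5 + 2*(-3 - 4*2)))*(-169) = (2*(-3 - 8)*(-5 + 2*(-3 - 8)))*(-169) = (2*(-11)*(-5 + 2*(-11)))*(-169) = (2*(-11)*(-5 - 22))*(-169) = (2*(-11)*(-27))*(-169) = 594*(-169) = -100386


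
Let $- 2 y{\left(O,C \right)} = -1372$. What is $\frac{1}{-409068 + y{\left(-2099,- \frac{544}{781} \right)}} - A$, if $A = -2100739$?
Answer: $\frac{857903994297}{408382} \approx 2.1007 \cdot 10^{6}$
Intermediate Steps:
$y{\left(O,C \right)} = 686$ ($y{\left(O,C \right)} = \left(- \frac{1}{2}\right) \left(-1372\right) = 686$)
$\frac{1}{-409068 + y{\left(-2099,- \frac{544}{781} \right)}} - A = \frac{1}{-409068 + 686} - -2100739 = \frac{1}{-408382} + 2100739 = - \frac{1}{408382} + 2100739 = \frac{857903994297}{408382}$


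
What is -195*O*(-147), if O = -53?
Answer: -1519245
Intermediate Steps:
-195*O*(-147) = -195*(-53)*(-147) = 10335*(-147) = -1519245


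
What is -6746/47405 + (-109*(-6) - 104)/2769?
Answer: 7393076/131264445 ≈ 0.056322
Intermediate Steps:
-6746/47405 + (-109*(-6) - 104)/2769 = -6746*1/47405 + (654 - 104)*(1/2769) = -6746/47405 + 550*(1/2769) = -6746/47405 + 550/2769 = 7393076/131264445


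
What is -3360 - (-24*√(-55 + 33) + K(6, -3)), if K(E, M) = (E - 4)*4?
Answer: -3368 + 24*I*√22 ≈ -3368.0 + 112.57*I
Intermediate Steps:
K(E, M) = -16 + 4*E (K(E, M) = (-4 + E)*4 = -16 + 4*E)
-3360 - (-24*√(-55 + 33) + K(6, -3)) = -3360 - (-24*√(-55 + 33) + (-16 + 4*6)) = -3360 - (-24*I*√22 + (-16 + 24)) = -3360 - (-24*I*√22 + 8) = -3360 - (8 - 24*I*√22) = -3360 + (-8 + 24*I*√22) = -3368 + 24*I*√22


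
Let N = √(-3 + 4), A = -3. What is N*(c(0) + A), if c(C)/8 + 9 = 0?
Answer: -75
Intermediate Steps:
c(C) = -72 (c(C) = -72 + 8*0 = -72 + 0 = -72)
N = 1 (N = √1 = 1)
N*(c(0) + A) = 1*(-72 - 3) = 1*(-75) = -75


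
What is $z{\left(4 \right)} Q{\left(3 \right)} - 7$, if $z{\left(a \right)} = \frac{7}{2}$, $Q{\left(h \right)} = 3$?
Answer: $\frac{7}{2} \approx 3.5$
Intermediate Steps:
$z{\left(a \right)} = \frac{7}{2}$ ($z{\left(a \right)} = 7 \cdot \frac{1}{2} = \frac{7}{2}$)
$z{\left(4 \right)} Q{\left(3 \right)} - 7 = \frac{7}{2} \cdot 3 - 7 = \frac{21}{2} - 7 = \frac{7}{2}$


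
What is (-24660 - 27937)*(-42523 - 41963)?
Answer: 4443710142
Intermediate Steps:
(-24660 - 27937)*(-42523 - 41963) = -52597*(-84486) = 4443710142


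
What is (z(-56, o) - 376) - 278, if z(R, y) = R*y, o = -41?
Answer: 1642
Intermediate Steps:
(z(-56, o) - 376) - 278 = (-56*(-41) - 376) - 278 = (2296 - 376) - 278 = 1920 - 278 = 1642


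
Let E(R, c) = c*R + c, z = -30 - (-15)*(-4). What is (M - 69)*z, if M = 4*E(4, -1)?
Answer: 8010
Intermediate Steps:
z = -90 (z = -30 - 1*60 = -30 - 60 = -90)
E(R, c) = c + R*c (E(R, c) = R*c + c = c + R*c)
M = -20 (M = 4*(-(1 + 4)) = 4*(-1*5) = 4*(-5) = -20)
(M - 69)*z = (-20 - 69)*(-90) = -89*(-90) = 8010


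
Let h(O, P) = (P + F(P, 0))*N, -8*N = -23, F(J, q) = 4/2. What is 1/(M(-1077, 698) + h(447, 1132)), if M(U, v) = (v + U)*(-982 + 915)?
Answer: 4/114613 ≈ 3.4900e-5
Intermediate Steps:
M(U, v) = -67*U - 67*v (M(U, v) = (U + v)*(-67) = -67*U - 67*v)
F(J, q) = 2 (F(J, q) = 4*(1/2) = 2)
N = 23/8 (N = -1/8*(-23) = 23/8 ≈ 2.8750)
h(O, P) = 23/4 + 23*P/8 (h(O, P) = (P + 2)*(23/8) = (2 + P)*(23/8) = 23/4 + 23*P/8)
1/(M(-1077, 698) + h(447, 1132)) = 1/((-67*(-1077) - 67*698) + (23/4 + (23/8)*1132)) = 1/((72159 - 46766) + (23/4 + 6509/2)) = 1/(25393 + 13041/4) = 1/(114613/4) = 4/114613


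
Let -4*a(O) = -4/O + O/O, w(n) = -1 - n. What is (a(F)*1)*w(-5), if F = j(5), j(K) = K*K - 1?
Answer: -5/6 ≈ -0.83333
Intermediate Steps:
j(K) = -1 + K**2 (j(K) = K**2 - 1 = -1 + K**2)
F = 24 (F = -1 + 5**2 = -1 + 25 = 24)
a(O) = -1/4 + 1/O (a(O) = -(-4/O + O/O)/4 = -(-4/O + 1)/4 = -(1 - 4/O)/4 = -1/4 + 1/O)
(a(F)*1)*w(-5) = (((1/4)*(4 - 1*24)/24)*1)*(-1 - 1*(-5)) = (((1/4)*(1/24)*(4 - 24))*1)*(-1 + 5) = (((1/4)*(1/24)*(-20))*1)*4 = -5/24*1*4 = -5/24*4 = -5/6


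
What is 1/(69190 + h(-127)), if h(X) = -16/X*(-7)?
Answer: 127/8787018 ≈ 1.4453e-5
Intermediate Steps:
h(X) = 112/X
1/(69190 + h(-127)) = 1/(69190 + 112/(-127)) = 1/(69190 + 112*(-1/127)) = 1/(69190 - 112/127) = 1/(8787018/127) = 127/8787018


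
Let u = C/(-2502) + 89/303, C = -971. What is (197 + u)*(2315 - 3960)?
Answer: -82175302195/252702 ≈ -3.2519e+5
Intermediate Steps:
u = 172297/252702 (u = -971/(-2502) + 89/303 = -971*(-1/2502) + 89*(1/303) = 971/2502 + 89/303 = 172297/252702 ≈ 0.68182)
(197 + u)*(2315 - 3960) = (197 + 172297/252702)*(2315 - 3960) = (49954591/252702)*(-1645) = -82175302195/252702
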